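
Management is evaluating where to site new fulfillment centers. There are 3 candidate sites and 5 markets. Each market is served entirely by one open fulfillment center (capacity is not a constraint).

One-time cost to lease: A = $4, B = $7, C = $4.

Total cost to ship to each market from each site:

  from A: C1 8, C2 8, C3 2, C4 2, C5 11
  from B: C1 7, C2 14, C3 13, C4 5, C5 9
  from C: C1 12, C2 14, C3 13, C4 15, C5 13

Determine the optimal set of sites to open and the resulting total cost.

Open A only; minimum total cost 35.

For any fixed open set, each market goes to its cheapest open site; total = fixed + service.
{A}: C1→A 8, C2→A 8, C3→A 2, C4→A 2, C5→A 11. Service 31; fixed 4; total 35.
{A, B}: C1→B 7, C2→A 8, C3→A 2, C4→A 2, C5→B 9. Service 28; fixed 11; total 39.
{A, C}: service 31 + fixed 8 = 39
{A, B, C}: service 28 + fixed 15 = 43
No other subset beats 35.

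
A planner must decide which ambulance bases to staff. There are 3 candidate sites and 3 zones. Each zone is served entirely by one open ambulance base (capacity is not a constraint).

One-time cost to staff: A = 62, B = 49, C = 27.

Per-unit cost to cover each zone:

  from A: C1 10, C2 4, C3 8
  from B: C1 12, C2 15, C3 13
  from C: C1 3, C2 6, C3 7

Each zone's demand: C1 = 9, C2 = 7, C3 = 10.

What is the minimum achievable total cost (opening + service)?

Minimum total cost: 166

For any fixed open set, each zone goes to its cheapest open site; total = fixed + service.
{C}: C1→C 3·9=27, C2→C 6·7=42, C3→C 7·10=70. Service 139; fixed 27; total 166.
{A, C}: service 125 + fixed 89 = 214
{B, C}: service 139 + fixed 76 = 215
{A, B, C}: service 125 + fixed 138 = 263
(All 7 nonempty subsets were checked; C only is lowest.)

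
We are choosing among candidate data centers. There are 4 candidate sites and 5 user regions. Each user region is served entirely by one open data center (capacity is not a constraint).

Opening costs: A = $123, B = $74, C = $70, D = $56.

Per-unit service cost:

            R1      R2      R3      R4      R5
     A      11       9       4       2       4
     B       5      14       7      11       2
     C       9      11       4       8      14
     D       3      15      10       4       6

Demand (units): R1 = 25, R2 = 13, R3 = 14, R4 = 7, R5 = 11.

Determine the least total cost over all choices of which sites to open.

For any fixed open set, each user region goes to its cheapest open site; total = fixed + service.
{A, D}: R1→D 3·25=75, R2→A 9·13=117, R3→A 4·14=56, R4→A 2·7=14, R5→A 4·11=44. Service 306; fixed 179; total 485.
{C, D}: R1→D 3·25=75, R2→C 11·13=143, R3→C 4·14=56, R4→D 4·7=28, R5→D 6·11=66. Service 368; fixed 126; total 494.
{B, C, D}: R1→D 3·25=75, R2→C 11·13=143, R3→C 4·14=56, R4→D 4·7=28, R5→B 2·11=22. Service 324; fixed 200; total 524.
{A, B, C, D}: service 284 + fixed 323 = 607
No other subset beats 485.

Minimum total cost: 485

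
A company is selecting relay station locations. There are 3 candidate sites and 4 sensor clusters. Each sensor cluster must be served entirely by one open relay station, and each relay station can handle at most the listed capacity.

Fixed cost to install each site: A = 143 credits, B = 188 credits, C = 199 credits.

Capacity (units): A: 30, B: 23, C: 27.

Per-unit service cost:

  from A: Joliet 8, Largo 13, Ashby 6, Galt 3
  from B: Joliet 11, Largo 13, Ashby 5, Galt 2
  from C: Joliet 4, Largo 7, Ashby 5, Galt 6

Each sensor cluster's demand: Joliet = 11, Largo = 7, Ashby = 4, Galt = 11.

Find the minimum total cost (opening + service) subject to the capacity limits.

Open {A, C}: Joliet→C 4·11=44, Largo→C 7·7=49, Ashby→C 5·4=20, Galt→A 3·11=33.
Loads: A carries 11/30, C carries 22/27. Service 146; fixed 342; total 488.
Next best feasible plan costs 492.

Minimum total cost: 488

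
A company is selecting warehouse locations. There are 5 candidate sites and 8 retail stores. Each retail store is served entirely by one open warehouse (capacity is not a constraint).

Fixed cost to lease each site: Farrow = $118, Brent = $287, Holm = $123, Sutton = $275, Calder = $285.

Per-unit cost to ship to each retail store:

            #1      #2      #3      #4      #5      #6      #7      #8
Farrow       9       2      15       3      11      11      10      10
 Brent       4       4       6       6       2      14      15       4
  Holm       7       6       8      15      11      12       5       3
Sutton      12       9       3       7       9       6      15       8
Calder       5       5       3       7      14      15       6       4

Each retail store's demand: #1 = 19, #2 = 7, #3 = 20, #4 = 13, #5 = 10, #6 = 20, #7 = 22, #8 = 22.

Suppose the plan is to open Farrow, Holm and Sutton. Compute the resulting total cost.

Each retail store is assigned to its cheapest site among the open ones.
{Farrow, Holm, Sutton}: #1→Holm 7·19=133, #2→Farrow 2·7=14, #3→Sutton 3·20=60, #4→Farrow 3·13=39, #5→Sutton 9·10=90, #6→Sutton 6·20=120, #7→Holm 5·22=110, #8→Holm 3·22=66. Service 632; fixed 516; total 1148.

Total cost: 1148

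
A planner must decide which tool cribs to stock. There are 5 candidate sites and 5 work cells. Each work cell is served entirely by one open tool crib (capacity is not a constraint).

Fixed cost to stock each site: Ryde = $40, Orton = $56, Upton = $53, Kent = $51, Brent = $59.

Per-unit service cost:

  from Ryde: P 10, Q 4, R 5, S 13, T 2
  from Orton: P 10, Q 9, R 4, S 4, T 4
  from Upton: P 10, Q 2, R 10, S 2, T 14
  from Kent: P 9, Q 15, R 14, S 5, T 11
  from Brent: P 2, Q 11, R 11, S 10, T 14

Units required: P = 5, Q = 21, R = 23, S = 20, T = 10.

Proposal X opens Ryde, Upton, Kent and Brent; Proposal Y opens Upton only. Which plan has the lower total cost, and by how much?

Proposal X is cheaper by 125.

Proposal X: {Ryde, Upton, Kent, Brent}: P→Brent 2·5=10, Q→Upton 2·21=42, R→Ryde 5·23=115, S→Upton 2·20=40, T→Ryde 2·10=20. Service 227; fixed 203; total 430.
Proposal Y: {Upton}: P→Upton 10·5=50, Q→Upton 2·21=42, R→Upton 10·23=230, S→Upton 2·20=40, T→Upton 14·10=140. Service 502; fixed 53; total 555.
Difference: |430 − 555| = 125.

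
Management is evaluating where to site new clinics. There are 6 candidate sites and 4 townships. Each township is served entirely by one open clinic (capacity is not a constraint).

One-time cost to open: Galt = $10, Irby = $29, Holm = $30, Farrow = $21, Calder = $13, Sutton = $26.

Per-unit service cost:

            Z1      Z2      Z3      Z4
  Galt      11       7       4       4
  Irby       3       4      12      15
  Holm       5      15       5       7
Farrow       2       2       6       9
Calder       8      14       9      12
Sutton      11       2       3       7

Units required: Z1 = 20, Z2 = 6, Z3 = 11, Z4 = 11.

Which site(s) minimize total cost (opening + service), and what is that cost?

Open Galt and Farrow; minimum total cost 171.

For any fixed open set, each township goes to its cheapest open site; total = fixed + service.
{Galt, Farrow}: Z1→Farrow 2·20=40, Z2→Farrow 2·6=12, Z3→Galt 4·11=44, Z4→Galt 4·11=44. Service 140; fixed 31; total 171.
{Galt, Farrow, Calder}: service 140 + fixed 44 = 184
{Galt, Farrow, Sutton}: service 129 + fixed 57 = 186
{Galt, Irby, Holm, Farrow, Calder, Sutton}: Z1→Farrow 2·20=40, Z2→Farrow 2·6=12, Z3→Sutton 3·11=33, Z4→Galt 4·11=44. Service 129; fixed 129; total 258.
No other subset beats 171.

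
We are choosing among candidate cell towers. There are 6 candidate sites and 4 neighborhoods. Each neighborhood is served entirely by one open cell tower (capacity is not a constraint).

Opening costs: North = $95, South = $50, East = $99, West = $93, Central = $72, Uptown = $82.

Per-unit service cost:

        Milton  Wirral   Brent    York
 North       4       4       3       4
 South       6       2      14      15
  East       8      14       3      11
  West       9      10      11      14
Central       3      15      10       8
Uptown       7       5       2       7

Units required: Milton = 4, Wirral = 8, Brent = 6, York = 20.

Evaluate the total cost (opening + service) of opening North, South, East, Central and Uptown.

Each neighborhood is assigned to its cheapest site among the open ones.
{North, South, East, Central, Uptown}: Milton→Central 3·4=12, Wirral→South 2·8=16, Brent→Uptown 2·6=12, York→North 4·20=80. Service 120; fixed 398; total 518.

Total cost: 518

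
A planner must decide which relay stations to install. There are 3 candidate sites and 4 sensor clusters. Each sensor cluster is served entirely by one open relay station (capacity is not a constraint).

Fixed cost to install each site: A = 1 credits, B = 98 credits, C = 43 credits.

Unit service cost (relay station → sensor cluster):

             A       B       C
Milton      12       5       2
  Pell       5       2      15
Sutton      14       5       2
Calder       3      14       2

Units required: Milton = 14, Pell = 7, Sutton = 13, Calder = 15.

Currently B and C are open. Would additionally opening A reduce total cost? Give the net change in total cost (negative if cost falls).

No — net change +1 (cost rises by 1).

Current service cost with {B, C}: 98.
Adding A: each sensor cluster re-picks its cheapest; new service cost 98, saving 0.
Extra fixed cost: 1. Net change = 1 − 0 = 1.
(Totals: 239 → 240.)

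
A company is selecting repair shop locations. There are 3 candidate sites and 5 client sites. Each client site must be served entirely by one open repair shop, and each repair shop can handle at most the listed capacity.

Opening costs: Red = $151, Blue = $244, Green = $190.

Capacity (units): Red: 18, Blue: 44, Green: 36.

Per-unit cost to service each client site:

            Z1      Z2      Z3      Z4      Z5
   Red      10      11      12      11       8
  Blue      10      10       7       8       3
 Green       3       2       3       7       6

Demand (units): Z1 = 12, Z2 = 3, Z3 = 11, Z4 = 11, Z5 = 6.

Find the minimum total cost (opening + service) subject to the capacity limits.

Minimum total cost: 568

Open {Red, Green}: Z1→Green 3·12=36, Z2→Red 11·3=33, Z3→Green 3·11=33, Z4→Green 7·11=77, Z5→Red 8·6=48.
Loads: Red carries 9/18, Green carries 34/36. Service 227; fixed 341; total 568.
Next best feasible plan costs 573.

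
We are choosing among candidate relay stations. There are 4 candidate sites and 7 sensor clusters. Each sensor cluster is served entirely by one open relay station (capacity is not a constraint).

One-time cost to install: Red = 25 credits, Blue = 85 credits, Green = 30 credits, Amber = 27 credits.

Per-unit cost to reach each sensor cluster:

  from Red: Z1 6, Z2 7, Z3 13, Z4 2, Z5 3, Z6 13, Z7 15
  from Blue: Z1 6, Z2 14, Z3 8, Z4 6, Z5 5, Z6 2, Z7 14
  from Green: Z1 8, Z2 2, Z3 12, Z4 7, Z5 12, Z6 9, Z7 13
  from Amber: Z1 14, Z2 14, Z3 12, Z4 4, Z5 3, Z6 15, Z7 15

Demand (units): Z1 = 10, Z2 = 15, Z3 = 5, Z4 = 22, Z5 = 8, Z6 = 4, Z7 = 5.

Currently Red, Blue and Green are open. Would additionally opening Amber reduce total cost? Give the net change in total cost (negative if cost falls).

Current service cost with {Red, Blue, Green}: 271.
Adding Amber: each sensor cluster re-picks its cheapest; new service cost 271, saving 0.
Extra fixed cost: 27. Net change = 27 − 0 = 27.
(Totals: 411 → 438.)

No — net change +27 (cost rises by 27).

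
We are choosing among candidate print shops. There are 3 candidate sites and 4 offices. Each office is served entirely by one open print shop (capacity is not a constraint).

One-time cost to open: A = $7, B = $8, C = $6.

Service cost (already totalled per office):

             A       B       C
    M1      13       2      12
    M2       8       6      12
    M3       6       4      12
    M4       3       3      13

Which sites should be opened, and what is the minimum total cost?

Open B only; minimum total cost 23.

For any fixed open set, each office goes to its cheapest open site; total = fixed + service.
{B}: M1→B 2, M2→B 6, M3→B 4, M4→B 3. Service 15; fixed 8; total 23.
{B, C}: service 15 + fixed 14 = 29
{A, B}: M1→B 2, M2→B 6, M3→B 4, M4→A 3. Service 15; fixed 15; total 30.
{A, B, C}: service 15 + fixed 21 = 36
No other subset beats 23.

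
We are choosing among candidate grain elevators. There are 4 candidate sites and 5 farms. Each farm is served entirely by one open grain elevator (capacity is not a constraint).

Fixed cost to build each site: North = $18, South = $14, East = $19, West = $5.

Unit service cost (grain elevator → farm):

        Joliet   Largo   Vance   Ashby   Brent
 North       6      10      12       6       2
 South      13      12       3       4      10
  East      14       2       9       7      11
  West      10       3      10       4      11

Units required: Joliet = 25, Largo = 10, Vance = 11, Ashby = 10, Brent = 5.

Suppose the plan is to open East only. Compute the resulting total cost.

Each farm is assigned to its cheapest site among the open ones.
{East}: Joliet→East 14·25=350, Largo→East 2·10=20, Vance→East 9·11=99, Ashby→East 7·10=70, Brent→East 11·5=55. Service 594; fixed 19; total 613.

Total cost: 613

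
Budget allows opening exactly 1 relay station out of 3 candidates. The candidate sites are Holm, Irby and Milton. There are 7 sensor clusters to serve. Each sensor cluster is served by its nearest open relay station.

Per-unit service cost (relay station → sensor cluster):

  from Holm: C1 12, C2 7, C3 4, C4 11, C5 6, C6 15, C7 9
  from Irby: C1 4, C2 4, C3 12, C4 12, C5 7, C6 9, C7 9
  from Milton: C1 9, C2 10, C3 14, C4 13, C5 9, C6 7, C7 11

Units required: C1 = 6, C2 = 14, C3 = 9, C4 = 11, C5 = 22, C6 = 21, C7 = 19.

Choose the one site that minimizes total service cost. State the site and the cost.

Choose Irby only; total service cost 834.

With exactly 1 open, each sensor cluster uses its cheapest among the chosen.
{Irby}: C1→Irby 4·6=24, C2→Irby 4·14=56, C3→Irby 12·9=108, C4→Irby 12·11=132, C5→Irby 7·22=154, C6→Irby 9·21=189, C7→Irby 9·19=171. Service cost 834.
{Holm}: service cost 945
{Milton}: service cost 1017
Among all 3 size-1 choices, {Irby} is lowest.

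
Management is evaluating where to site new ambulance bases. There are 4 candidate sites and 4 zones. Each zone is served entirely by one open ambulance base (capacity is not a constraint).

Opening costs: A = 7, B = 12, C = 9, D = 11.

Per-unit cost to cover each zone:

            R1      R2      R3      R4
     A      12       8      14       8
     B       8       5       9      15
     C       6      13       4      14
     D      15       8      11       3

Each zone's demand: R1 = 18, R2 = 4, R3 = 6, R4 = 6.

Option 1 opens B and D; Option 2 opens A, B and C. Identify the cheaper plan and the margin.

Option 2 is cheaper by 31.

Option 1: {B, D}: R1→B 8·18=144, R2→B 5·4=20, R3→B 9·6=54, R4→D 3·6=18. Service 236; fixed 23; total 259.
Option 2: {A, B, C}: R1→C 6·18=108, R2→B 5·4=20, R3→C 4·6=24, R4→A 8·6=48. Service 200; fixed 28; total 228.
Difference: |259 − 228| = 31.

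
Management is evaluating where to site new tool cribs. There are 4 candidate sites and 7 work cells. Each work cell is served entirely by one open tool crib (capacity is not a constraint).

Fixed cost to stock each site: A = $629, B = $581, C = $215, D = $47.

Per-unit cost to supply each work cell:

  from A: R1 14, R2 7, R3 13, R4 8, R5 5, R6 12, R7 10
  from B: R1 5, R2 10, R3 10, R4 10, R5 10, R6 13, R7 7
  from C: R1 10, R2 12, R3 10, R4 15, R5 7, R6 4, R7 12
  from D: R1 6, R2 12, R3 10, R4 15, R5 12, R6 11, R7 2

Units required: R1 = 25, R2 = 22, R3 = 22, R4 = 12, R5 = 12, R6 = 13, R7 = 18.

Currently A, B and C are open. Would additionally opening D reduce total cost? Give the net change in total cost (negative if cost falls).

Yes — net change −43 (cost falls by 43).

Current service cost with {A, B, C}: 833.
Adding D: each work cell re-picks its cheapest; new service cost 743, saving 90.
Extra fixed cost: 47. Net change = 47 − 90 = -43.
(Totals: 2258 → 2215.)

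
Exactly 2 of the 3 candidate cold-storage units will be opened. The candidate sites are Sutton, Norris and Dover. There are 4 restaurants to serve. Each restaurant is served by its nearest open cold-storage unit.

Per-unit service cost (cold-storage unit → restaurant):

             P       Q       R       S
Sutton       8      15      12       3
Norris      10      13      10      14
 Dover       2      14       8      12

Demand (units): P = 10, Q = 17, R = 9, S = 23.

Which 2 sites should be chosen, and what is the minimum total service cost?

With exactly 2 open, each restaurant uses its cheapest among the chosen.
{Sutton, Dover}: P→Dover 2·10=20, Q→Dover 14·17=238, R→Dover 8·9=72, S→Sutton 3·23=69. Service cost 399.
{Sutton, Norris}: service cost 460
{Norris, Dover}: service cost 589
Among all 3 size-2 choices, {Sutton, Dover} is lowest.

Choose Sutton and Dover; total service cost 399.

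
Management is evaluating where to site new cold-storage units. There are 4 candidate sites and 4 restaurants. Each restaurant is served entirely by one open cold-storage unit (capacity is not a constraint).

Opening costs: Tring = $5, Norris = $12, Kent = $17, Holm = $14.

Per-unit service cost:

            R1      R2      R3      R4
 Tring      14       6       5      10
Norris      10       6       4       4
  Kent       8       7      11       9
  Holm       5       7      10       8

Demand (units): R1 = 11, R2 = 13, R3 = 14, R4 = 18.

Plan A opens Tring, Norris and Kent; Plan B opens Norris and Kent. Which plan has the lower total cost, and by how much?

Plan A: {Tring, Norris, Kent}: R1→Kent 8·11=88, R2→Tring 6·13=78, R3→Norris 4·14=56, R4→Norris 4·18=72. Service 294; fixed 34; total 328.
Plan B: {Norris, Kent}: R1→Kent 8·11=88, R2→Norris 6·13=78, R3→Norris 4·14=56, R4→Norris 4·18=72. Service 294; fixed 29; total 323.
Difference: |328 − 323| = 5.

Plan B is cheaper by 5.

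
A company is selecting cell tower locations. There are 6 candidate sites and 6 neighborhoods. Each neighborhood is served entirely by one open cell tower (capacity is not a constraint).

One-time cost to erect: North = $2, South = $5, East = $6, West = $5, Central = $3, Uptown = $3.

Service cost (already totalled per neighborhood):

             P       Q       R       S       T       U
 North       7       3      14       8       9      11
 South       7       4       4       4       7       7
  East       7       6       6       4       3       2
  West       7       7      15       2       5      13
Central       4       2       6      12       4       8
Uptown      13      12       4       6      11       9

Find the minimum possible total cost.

For any fixed open set, each neighborhood goes to its cheapest open site; total = fixed + service.
{East, Central}: P→Central 4, Q→Central 2, R→East 6, S→East 4, T→East 3, U→East 2. Service 21; fixed 9; total 30.
{East, Central, Uptown}: P→Central 4, Q→Central 2, R→Uptown 4, S→East 4, T→East 3, U→East 2. Service 19; fixed 12; total 31.
{North, East, Central}: P→Central 4, Q→Central 2, R→East 6, S→East 4, T→East 3, U→East 2. Service 21; fixed 11; total 32.
{North, South, East, West, Central, Uptown}: service 17 + fixed 24 = 41
No other subset beats 30.

Minimum total cost: 30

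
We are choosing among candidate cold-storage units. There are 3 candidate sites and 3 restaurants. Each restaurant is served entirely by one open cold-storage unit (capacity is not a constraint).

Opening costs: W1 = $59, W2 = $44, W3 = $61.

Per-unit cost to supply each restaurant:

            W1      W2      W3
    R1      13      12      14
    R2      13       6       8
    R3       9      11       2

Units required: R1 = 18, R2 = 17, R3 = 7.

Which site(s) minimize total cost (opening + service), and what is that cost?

Open W2 and W3; minimum total cost 437.

For any fixed open set, each restaurant goes to its cheapest open site; total = fixed + service.
{W2, W3}: R1→W2 12·18=216, R2→W2 6·17=102, R3→W3 2·7=14. Service 332; fixed 105; total 437.
{W2}: service 395 + fixed 44 = 439
{W3}: service 402 + fixed 61 = 463
{W1, W2, W3}: R1→W2 12·18=216, R2→W2 6·17=102, R3→W3 2·7=14. Service 332; fixed 164; total 496.
No other subset beats 437.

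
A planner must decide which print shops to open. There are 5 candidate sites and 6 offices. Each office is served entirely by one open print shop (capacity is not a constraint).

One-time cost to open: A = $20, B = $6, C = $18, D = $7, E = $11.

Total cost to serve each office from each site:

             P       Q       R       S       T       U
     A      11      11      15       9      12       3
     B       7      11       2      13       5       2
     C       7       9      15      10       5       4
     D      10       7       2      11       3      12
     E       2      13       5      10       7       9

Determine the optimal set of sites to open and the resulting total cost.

For any fixed open set, each office goes to its cheapest open site; total = fixed + service.
{B, D}: P→B 7, Q→D 7, R→B 2, S→D 11, T→D 3, U→B 2. Service 32; fixed 13; total 45.
{B}: P→B 7, Q→B 11, R→B 2, S→B 13, T→B 5, U→B 2. Service 40; fixed 6; total 46.
{B, E}: service 32 + fixed 17 = 49
{A, B, C, D, E}: P→E 2, Q→D 7, R→B 2, S→A 9, T→D 3, U→B 2. Service 25; fixed 62; total 87.
No other subset beats 45.

Open B and D; minimum total cost 45.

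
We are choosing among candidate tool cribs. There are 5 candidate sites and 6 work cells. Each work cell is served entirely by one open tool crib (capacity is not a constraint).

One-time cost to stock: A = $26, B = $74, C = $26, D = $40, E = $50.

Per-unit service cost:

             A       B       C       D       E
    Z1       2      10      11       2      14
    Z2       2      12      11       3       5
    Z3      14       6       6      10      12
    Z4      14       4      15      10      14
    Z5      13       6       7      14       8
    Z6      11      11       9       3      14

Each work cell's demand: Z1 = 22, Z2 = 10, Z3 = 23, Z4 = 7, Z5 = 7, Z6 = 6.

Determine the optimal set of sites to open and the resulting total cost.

Open B and D; minimum total cost 414.

For any fixed open set, each work cell goes to its cheapest open site; total = fixed + service.
{B, D}: Z1→D 2·22=44, Z2→D 3·10=30, Z3→B 6·23=138, Z4→B 4·7=28, Z5→B 6·7=42, Z6→D 3·6=18. Service 300; fixed 114; total 414.
{C, D}: Z1→D 2·22=44, Z2→D 3·10=30, Z3→C 6·23=138, Z4→D 10·7=70, Z5→C 7·7=49, Z6→D 3·6=18. Service 349; fixed 66; total 415.
{A, B, D}: service 290 + fixed 140 = 430
{A, B, C, D, E}: service 290 + fixed 216 = 506
No other subset beats 414.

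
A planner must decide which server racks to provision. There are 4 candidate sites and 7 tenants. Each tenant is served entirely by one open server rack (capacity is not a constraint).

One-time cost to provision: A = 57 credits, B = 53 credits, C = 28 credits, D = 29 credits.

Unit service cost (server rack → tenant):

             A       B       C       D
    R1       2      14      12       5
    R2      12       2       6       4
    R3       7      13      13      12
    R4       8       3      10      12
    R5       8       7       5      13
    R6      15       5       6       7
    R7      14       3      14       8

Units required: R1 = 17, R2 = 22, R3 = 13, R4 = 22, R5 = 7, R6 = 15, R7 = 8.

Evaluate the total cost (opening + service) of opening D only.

Total cost: 882

Each tenant is assigned to its cheapest site among the open ones.
{D}: R1→D 5·17=85, R2→D 4·22=88, R3→D 12·13=156, R4→D 12·22=264, R5→D 13·7=91, R6→D 7·15=105, R7→D 8·8=64. Service 853; fixed 29; total 882.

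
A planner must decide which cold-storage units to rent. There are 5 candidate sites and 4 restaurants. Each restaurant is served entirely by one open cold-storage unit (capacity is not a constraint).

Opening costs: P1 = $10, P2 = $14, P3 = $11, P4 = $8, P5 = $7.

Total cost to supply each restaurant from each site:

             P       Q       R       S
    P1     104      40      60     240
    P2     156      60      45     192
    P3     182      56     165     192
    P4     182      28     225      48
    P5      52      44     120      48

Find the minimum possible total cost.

Minimum total cost: 202

For any fixed open set, each restaurant goes to its cheapest open site; total = fixed + service.
{P2, P4, P5}: P→P5 52, Q→P4 28, R→P2 45, S→P4 48. Service 173; fixed 29; total 202.
{P2, P5}: service 189 + fixed 21 = 210
{P1, P2, P4, P5}: service 173 + fixed 39 = 212
{P1, P2, P3, P4, P5}: P→P5 52, Q→P4 28, R→P2 45, S→P4 48. Service 173; fixed 50; total 223.
No other subset beats 202.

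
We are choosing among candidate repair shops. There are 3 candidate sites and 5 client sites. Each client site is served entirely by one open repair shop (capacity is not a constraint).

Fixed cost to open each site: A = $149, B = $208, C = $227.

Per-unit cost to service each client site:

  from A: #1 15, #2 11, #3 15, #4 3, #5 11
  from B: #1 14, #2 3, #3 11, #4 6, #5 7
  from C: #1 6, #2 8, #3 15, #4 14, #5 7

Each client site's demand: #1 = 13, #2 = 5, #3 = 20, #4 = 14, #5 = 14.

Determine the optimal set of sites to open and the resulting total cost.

Open B only; minimum total cost 807.

For any fixed open set, each client site goes to its cheapest open site; total = fixed + service.
{B}: #1→B 14·13=182, #2→B 3·5=15, #3→B 11·20=220, #4→B 6·14=84, #5→B 7·14=98. Service 599; fixed 208; total 807.
{A}: service 746 + fixed 149 = 895
{A, B}: #1→B 14·13=182, #2→B 3·5=15, #3→B 11·20=220, #4→A 3·14=42, #5→B 7·14=98. Service 557; fixed 357; total 914.
{A, B, C}: service 453 + fixed 584 = 1037
No other subset beats 807.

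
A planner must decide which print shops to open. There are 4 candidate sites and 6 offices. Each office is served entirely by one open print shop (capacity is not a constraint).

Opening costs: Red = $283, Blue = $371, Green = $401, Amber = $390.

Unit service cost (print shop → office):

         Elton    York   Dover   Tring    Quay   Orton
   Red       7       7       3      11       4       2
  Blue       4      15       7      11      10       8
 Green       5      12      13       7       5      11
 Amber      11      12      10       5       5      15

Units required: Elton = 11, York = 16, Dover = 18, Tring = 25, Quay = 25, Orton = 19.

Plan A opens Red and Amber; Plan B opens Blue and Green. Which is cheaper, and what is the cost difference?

Plan A is cheaper by 407.

Plan A: {Red, Amber}: Elton→Red 7·11=77, York→Red 7·16=112, Dover→Red 3·18=54, Tring→Amber 5·25=125, Quay→Red 4·25=100, Orton→Red 2·19=38. Service 506; fixed 673; total 1179.
Plan B: {Blue, Green}: Elton→Blue 4·11=44, York→Green 12·16=192, Dover→Blue 7·18=126, Tring→Green 7·25=175, Quay→Green 5·25=125, Orton→Blue 8·19=152. Service 814; fixed 772; total 1586.
Difference: |1179 − 1586| = 407.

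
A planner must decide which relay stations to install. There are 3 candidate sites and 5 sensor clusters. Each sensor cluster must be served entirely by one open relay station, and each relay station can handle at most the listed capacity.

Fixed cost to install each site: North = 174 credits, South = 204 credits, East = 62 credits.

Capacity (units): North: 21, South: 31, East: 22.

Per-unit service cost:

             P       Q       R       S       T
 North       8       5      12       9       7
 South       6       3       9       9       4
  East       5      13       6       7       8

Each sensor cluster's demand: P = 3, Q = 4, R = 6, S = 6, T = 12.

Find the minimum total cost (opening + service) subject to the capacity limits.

Open {South}: P→South 6·3=18, Q→South 3·4=12, R→South 9·6=54, S→South 9·6=54, T→South 4·12=48.
Loads: South carries 31/31. Service 186; fixed 204; total 390.
Next best feasible plan costs 419.

Minimum total cost: 390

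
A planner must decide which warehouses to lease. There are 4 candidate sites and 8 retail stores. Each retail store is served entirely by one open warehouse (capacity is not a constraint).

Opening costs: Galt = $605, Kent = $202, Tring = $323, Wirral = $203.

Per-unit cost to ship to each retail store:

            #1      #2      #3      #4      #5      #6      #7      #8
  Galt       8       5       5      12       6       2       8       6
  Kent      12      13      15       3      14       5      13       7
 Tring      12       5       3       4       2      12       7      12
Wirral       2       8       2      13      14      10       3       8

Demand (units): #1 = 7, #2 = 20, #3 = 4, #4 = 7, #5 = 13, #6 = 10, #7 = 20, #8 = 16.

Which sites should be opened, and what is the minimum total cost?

For any fixed open set, each retail store goes to its cheapest open site; total = fixed + service.
{Wirral}: #1→Wirral 2·7=14, #2→Wirral 8·20=160, #3→Wirral 2·4=8, #4→Wirral 13·7=91, #5→Wirral 14·13=182, #6→Wirral 10·10=100, #7→Wirral 3·20=60, #8→Wirral 8·16=128. Service 743; fixed 203; total 946.
{Tring, Wirral}: #1→Wirral 2·7=14, #2→Tring 5·20=100, #3→Wirral 2·4=8, #4→Tring 4·7=28, #5→Tring 2·13=26, #6→Wirral 10·10=100, #7→Wirral 3·20=60, #8→Wirral 8·16=128. Service 464; fixed 526; total 990.
{Kent, Wirral}: #1→Wirral 2·7=14, #2→Wirral 8·20=160, #3→Wirral 2·4=8, #4→Kent 3·7=21, #5→Kent 14·13=182, #6→Kent 5·10=50, #7→Wirral 3·20=60, #8→Kent 7·16=112. Service 607; fixed 405; total 1012.
{Galt, Kent, Tring, Wirral}: #1→Wirral 2·7=14, #2→Galt 5·20=100, #3→Wirral 2·4=8, #4→Kent 3·7=21, #5→Tring 2·13=26, #6→Galt 2·10=20, #7→Wirral 3·20=60, #8→Galt 6·16=96. Service 345; fixed 1333; total 1678.
No other subset beats 946.

Open Wirral only; minimum total cost 946.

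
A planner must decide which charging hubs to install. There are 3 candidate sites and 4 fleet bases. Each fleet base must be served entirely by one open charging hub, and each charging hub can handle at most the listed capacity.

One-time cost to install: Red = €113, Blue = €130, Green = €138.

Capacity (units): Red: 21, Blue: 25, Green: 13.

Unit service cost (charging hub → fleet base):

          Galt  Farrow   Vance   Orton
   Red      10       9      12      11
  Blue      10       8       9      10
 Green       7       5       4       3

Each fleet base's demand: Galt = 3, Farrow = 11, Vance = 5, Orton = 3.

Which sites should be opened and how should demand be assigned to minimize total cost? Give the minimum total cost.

Open {Blue}: Galt→Blue 10·3=30, Farrow→Blue 8·11=88, Vance→Blue 9·5=45, Orton→Blue 10·3=30.
Loads: Blue carries 22/25. Service 193; fixed 130; total 323.
Next best feasible plan costs 400.

Minimum total cost: 323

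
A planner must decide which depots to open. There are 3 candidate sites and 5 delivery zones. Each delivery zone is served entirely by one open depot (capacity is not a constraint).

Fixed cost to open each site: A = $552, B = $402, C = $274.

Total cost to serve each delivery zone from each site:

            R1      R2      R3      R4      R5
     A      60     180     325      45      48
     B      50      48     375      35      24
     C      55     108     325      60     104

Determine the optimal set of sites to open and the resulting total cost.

For any fixed open set, each delivery zone goes to its cheapest open site; total = fixed + service.
{C}: R1→C 55, R2→C 108, R3→C 325, R4→C 60, R5→C 104. Service 652; fixed 274; total 926.
{B}: R1→B 50, R2→B 48, R3→B 375, R4→B 35, R5→B 24. Service 532; fixed 402; total 934.
{B, C}: service 482 + fixed 676 = 1158
{A, B, C}: R1→B 50, R2→B 48, R3→A 325, R4→B 35, R5→B 24. Service 482; fixed 1228; total 1710.
No other subset beats 926.

Open C only; minimum total cost 926.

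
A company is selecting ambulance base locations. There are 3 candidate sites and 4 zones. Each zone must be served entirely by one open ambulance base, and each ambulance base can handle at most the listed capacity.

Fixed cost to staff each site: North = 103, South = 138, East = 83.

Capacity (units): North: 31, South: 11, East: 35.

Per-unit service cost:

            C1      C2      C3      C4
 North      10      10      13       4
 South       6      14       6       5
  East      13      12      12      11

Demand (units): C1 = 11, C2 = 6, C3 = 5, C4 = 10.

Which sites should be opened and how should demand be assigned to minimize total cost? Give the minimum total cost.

Open {North, East}: C1→North 10·11=110, C2→North 10·6=60, C3→East 12·5=60, C4→North 4·10=40.
Loads: North carries 27/31, East carries 5/35. Service 270; fixed 186; total 456.
Next best feasible plan costs 468.

Minimum total cost: 456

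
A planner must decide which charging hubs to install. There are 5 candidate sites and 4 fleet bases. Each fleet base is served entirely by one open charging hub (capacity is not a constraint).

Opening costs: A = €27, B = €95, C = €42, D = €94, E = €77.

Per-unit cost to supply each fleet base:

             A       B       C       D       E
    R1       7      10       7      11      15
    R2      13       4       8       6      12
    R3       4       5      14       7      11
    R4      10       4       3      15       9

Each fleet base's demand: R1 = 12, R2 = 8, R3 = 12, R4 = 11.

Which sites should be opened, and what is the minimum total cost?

For any fixed open set, each fleet base goes to its cheapest open site; total = fixed + service.
{A, C}: R1→A 7·12=84, R2→C 8·8=64, R3→A 4·12=48, R4→C 3·11=33. Service 229; fixed 69; total 298.
{A, B}: R1→A 7·12=84, R2→B 4·8=32, R3→A 4·12=48, R4→B 4·11=44. Service 208; fixed 122; total 330.
{B, C}: service 209 + fixed 137 = 346
{A, B, C, D, E}: R1→A 7·12=84, R2→B 4·8=32, R3→A 4·12=48, R4→C 3·11=33. Service 197; fixed 335; total 532.
No other subset beats 298.

Open A and C; minimum total cost 298.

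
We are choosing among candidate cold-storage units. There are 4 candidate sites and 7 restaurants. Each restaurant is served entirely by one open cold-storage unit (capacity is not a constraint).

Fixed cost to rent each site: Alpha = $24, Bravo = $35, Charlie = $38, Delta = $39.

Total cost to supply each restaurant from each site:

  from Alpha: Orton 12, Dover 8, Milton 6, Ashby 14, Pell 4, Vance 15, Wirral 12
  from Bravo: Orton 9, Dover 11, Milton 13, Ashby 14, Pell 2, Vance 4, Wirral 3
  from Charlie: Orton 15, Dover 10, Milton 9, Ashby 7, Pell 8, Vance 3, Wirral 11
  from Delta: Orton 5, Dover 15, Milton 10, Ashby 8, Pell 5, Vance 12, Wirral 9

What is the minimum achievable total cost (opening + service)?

Minimum total cost: 91

For any fixed open set, each restaurant goes to its cheapest open site; total = fixed + service.
{Bravo}: Orton→Bravo 9, Dover→Bravo 11, Milton→Bravo 13, Ashby→Bravo 14, Pell→Bravo 2, Vance→Bravo 4, Wirral→Bravo 3. Service 56; fixed 35; total 91.
{Alpha}: service 71 + fixed 24 = 95
{Charlie}: Orton→Charlie 15, Dover→Charlie 10, Milton→Charlie 9, Ashby→Charlie 7, Pell→Charlie 8, Vance→Charlie 3, Wirral→Charlie 11. Service 63; fixed 38; total 101.
{Alpha, Bravo, Charlie, Delta}: Orton→Delta 5, Dover→Alpha 8, Milton→Alpha 6, Ashby→Charlie 7, Pell→Bravo 2, Vance→Charlie 3, Wirral→Bravo 3. Service 34; fixed 136; total 170.
No other subset beats 91.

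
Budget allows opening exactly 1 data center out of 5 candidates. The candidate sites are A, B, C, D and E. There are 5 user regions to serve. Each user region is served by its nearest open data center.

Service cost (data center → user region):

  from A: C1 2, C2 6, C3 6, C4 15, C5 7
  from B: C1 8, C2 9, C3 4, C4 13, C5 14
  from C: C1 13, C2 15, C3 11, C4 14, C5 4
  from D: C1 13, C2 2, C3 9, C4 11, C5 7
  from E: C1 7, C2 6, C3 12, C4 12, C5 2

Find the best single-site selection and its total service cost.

With exactly 1 open, each user region uses its cheapest among the chosen.
{A}: C1→A 2, C2→A 6, C3→A 6, C4→A 15, C5→A 7. Service cost 36.
{E}: service cost 39
{D}: service cost 42
Among all 5 size-1 choices, {A} is lowest.

Choose A only; total service cost 36.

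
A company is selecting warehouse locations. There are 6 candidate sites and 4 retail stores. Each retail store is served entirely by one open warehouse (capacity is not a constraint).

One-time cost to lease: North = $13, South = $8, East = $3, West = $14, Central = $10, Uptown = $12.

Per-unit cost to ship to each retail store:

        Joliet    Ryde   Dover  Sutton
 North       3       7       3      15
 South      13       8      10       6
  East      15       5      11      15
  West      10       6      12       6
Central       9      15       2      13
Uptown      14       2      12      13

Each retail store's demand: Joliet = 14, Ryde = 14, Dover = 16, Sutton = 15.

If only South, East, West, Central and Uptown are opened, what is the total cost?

Each retail store is assigned to its cheapest site among the open ones.
{South, East, West, Central, Uptown}: Joliet→Central 9·14=126, Ryde→Uptown 2·14=28, Dover→Central 2·16=32, Sutton→South 6·15=90. Service 276; fixed 47; total 323.

Total cost: 323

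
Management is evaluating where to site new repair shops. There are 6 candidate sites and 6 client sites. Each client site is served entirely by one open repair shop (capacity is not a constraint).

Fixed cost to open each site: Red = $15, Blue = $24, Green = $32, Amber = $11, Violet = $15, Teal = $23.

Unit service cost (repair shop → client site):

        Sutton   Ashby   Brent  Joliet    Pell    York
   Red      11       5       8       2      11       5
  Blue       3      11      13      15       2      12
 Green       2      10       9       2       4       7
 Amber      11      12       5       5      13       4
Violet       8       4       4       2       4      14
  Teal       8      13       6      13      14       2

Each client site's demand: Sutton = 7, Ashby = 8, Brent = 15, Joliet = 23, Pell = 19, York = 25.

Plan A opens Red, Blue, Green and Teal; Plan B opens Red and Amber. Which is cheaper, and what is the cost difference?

Plan A: {Red, Blue, Green, Teal}: Sutton→Green 2·7=14, Ashby→Red 5·8=40, Brent→Teal 6·15=90, Joliet→Red 2·23=46, Pell→Blue 2·19=38, York→Teal 2·25=50. Service 278; fixed 94; total 372.
Plan B: {Red, Amber}: Sutton→Red 11·7=77, Ashby→Red 5·8=40, Brent→Amber 5·15=75, Joliet→Red 2·23=46, Pell→Red 11·19=209, York→Amber 4·25=100. Service 547; fixed 26; total 573.
Difference: |372 − 573| = 201.

Plan A is cheaper by 201.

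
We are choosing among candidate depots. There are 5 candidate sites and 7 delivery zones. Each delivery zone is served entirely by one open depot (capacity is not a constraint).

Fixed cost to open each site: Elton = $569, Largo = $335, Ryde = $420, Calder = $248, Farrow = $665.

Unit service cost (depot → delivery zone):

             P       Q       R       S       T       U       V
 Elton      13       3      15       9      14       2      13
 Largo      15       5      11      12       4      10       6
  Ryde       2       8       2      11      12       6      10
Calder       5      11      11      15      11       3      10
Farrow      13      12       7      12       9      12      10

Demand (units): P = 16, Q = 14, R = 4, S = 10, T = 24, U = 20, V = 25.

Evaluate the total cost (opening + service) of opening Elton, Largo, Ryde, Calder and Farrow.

Total cost: 2695

Each delivery zone is assigned to its cheapest site among the open ones.
{Elton, Largo, Ryde, Calder, Farrow}: P→Ryde 2·16=32, Q→Elton 3·14=42, R→Ryde 2·4=8, S→Elton 9·10=90, T→Largo 4·24=96, U→Elton 2·20=40, V→Largo 6·25=150. Service 458; fixed 2237; total 2695.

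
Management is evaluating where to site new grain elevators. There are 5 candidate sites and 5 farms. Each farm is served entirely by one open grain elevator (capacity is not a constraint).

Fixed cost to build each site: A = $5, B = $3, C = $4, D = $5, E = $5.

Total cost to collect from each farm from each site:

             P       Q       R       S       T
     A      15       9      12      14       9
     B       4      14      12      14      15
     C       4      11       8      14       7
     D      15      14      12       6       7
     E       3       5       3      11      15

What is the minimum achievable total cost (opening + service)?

Minimum total cost: 34

For any fixed open set, each farm goes to its cheapest open site; total = fixed + service.
{D, E}: P→E 3, Q→E 5, R→E 3, S→D 6, T→D 7. Service 24; fixed 10; total 34.
{B, D, E}: service 24 + fixed 13 = 37
{C, D, E}: service 24 + fixed 14 = 38
{A, B, C, D, E}: service 24 + fixed 22 = 46
No other subset beats 34.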